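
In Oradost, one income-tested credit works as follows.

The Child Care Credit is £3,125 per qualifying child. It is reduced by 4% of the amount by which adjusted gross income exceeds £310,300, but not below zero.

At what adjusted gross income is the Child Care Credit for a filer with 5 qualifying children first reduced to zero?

£700,925

Full credit = 5 × £3,125 = £15,625.
The credit falls by 4% of each pound above £310,300, so it reaches zero when the excess is £15,625 / 4% = £390,625: income = £310,300 + £390,625 = £700,925.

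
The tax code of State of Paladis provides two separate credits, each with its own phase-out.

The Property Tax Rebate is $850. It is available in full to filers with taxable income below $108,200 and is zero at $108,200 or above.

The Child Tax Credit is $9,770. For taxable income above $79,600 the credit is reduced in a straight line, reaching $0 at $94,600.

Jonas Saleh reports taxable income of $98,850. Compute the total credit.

Property Tax Rebate: $98,850 is below the $108,200 cutoff, so the full $850 applies.
Child Tax Credit: $98,850 is at or above $94,600, so the credit is $0.
Total: $850 + $0 = $850.

$850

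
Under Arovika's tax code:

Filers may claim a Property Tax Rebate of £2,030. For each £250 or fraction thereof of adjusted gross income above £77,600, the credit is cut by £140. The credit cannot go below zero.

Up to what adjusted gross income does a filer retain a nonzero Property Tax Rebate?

After 14 increments the reduction is 14 × £140 = £1,960, leaving £70; one more increment wipes it out. Increment 14 ends at excess 14 × £250 = £3,500, so the highest qualifying income is £77,600 + £3,500 = £81,100.

£81,100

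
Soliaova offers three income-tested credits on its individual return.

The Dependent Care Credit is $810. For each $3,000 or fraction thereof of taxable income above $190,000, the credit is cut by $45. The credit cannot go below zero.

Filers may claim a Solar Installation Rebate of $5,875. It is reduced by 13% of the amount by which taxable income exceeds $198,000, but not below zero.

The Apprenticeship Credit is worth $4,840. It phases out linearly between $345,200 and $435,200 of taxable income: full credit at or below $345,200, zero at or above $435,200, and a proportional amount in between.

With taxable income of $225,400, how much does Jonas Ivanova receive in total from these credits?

Dependent Care Credit: income exceeds $190,000 by $35,400, which is 12 full-or-partial $3,000 increments; reduction = 12 × $45 = $540, leaving $270.
Solar Installation Rebate: 13% of the $27,400 excess over $198,000 is $3,562; credit = $5,875 − $3,562 = $2,313.
Apprenticeship Credit: $225,400 is at or below the $345,200 threshold, so the full $4,840 applies.
Total: $270 + $2,313 + $4,840 = $7,423.

$7,423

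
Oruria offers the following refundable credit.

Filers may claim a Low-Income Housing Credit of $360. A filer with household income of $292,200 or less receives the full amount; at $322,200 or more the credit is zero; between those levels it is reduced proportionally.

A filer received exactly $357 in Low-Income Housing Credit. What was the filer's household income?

$292,450

$357 is 357/360 of the full $360, so 3/360 of the $30,000 range has been used: income = $292,200 + $30,000 × 3/360 = $292,450.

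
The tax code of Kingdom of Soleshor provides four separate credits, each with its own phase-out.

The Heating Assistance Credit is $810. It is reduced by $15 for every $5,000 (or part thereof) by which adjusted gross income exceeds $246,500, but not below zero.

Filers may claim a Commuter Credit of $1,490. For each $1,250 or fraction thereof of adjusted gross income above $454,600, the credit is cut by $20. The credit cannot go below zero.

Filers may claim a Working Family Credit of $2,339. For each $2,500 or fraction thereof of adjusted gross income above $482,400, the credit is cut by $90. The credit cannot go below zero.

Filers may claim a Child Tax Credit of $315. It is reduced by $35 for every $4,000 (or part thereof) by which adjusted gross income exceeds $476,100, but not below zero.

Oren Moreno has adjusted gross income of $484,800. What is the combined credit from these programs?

Heating Assistance Credit: income exceeds $246,500 by $238,300, which is 48 full-or-partial $5,000 increments; reduction = 48 × $15 = $720, leaving $90.
Commuter Credit: income exceeds $454,600 by $30,200, which is 25 full-or-partial $1,250 increments; reduction = 25 × $20 = $500, leaving $990.
Working Family Credit: income exceeds $482,400 by $2,400, which is 1 full-or-partial $2,500 increment; reduction = 1 × $90 = $90, leaving $2,249.
Child Tax Credit: income exceeds $476,100 by $8,700, which is 3 full-or-partial $4,000 increments; reduction = 3 × $35 = $105, leaving $210.
Total: $90 + $990 + $2,249 + $210 = $3,539.

$3,539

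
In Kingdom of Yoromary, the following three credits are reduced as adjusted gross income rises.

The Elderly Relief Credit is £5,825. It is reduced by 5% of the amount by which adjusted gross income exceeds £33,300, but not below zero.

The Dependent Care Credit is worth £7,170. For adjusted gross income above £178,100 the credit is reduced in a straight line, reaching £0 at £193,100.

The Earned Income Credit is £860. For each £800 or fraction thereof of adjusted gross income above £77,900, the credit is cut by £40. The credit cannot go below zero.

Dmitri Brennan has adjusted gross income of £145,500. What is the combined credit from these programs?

Elderly Relief Credit: 5% of the £112,200 excess over £33,300 is £5,610; credit = £5,825 − £5,610 = £215.
Dependent Care Credit: £145,500 is at or below the £178,100 threshold, so the full £7,170 applies.
Earned Income Credit: income exceeds £77,900 by £67,600 → 85 increments × £40 = £3,400 ≥ base, so the credit is £0.
Total: £215 + £7,170 + £0 = £7,385.

£7,385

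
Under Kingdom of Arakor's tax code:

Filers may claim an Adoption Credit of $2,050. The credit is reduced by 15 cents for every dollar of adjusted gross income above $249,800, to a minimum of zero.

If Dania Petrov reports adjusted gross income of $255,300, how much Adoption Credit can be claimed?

Adoption Credit: 15% of the $5,500 excess over $249,800 is $825; credit = $2,050 − $825 = $1,225.

$1,225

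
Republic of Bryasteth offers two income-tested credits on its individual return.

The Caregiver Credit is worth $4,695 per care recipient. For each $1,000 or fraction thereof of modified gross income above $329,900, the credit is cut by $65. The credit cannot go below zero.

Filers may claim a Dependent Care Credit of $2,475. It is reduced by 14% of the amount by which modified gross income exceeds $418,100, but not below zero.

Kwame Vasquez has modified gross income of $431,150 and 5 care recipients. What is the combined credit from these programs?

$17,493

Caregiver Credit: base = 5 × $4,695 = $23,475. income exceeds $329,900 by $101,250, which is 102 full-or-partial $1,000 increments; reduction = 102 × $65 = $6,630, leaving $16,845.
Dependent Care Credit: 14% of the $13,050 excess over $418,100 is $1,827; credit = $2,475 − $1,827 = $648.
Total: $16,845 + $648 = $17,493.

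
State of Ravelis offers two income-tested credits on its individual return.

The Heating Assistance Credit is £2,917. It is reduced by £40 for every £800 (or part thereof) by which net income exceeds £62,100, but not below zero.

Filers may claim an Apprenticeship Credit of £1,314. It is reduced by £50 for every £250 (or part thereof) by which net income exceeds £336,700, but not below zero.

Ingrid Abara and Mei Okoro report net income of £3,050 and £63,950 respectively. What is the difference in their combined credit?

Ingrid (£3,050): Heating Assistance Credit: £3,050 is at or below the £62,100 threshold, so the full £2,917 applies. Apprenticeship Credit: £3,050 is at or below the £336,700 threshold, so the full £1,314 applies. total £2,917 + £1,314 = £4,231
Mei (£63,950): Heating Assistance Credit: income exceeds £62,100 by £1,850, which is 3 full-or-partial £800 increments; reduction = 3 × £40 = £120, leaving £2,797. Apprenticeship Credit: £63,950 is at or below the £336,700 threshold, so the full £1,314 applies. total £2,797 + £1,314 = £4,111
Difference: |£4,231 − £4,111| = £120.

£120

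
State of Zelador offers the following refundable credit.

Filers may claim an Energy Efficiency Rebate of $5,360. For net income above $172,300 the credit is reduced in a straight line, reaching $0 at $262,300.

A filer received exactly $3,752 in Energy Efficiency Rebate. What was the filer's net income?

$199,300

$3,752 is 3,752/5,360 of the full $5,360, so 1,608/5,360 of the $90,000 range has been used: income = $172,300 + $90,000 × 1,608/5,360 = $199,300.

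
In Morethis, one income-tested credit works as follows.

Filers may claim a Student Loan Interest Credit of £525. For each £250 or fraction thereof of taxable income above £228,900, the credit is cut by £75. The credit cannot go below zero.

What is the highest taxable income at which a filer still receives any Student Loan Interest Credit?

£230,400

After 6 increments the reduction is 6 × £75 = £450, leaving £75; one more increment wipes it out. Increment 6 ends at excess 6 × £250 = £1,500, so the highest qualifying income is £228,900 + £1,500 = £230,400.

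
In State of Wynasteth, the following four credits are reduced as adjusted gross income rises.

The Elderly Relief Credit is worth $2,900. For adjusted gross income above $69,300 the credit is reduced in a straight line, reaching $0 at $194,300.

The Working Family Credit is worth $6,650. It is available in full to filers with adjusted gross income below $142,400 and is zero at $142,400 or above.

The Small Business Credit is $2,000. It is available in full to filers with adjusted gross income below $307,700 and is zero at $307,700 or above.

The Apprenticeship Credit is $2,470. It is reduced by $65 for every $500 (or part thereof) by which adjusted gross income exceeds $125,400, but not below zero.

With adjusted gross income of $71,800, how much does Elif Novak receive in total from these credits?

$13,962

Elderly Relief Credit: $71,800 is $2,500 into a $125,000 phase-out range, leaving 122,500/125,000 of the credit: $2,900 × 122,500/125,000 = $2,842.
Working Family Credit: $71,800 is below the $142,400 cutoff, so the full $6,650 applies.
Small Business Credit: $71,800 is below the $307,700 cutoff, so the full $2,000 applies.
Apprenticeship Credit: $71,800 is at or below the $125,400 threshold, so the full $2,470 applies.
Total: $2,842 + $6,650 + $2,000 + $2,470 = $13,962.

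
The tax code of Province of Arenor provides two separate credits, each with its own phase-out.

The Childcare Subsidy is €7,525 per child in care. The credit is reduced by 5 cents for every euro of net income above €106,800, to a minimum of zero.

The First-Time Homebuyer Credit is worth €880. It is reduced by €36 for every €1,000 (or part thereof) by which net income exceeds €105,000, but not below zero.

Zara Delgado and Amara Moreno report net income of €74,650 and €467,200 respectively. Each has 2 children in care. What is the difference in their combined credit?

€15,930

Zara (€74,650): Childcare Subsidy: base = 2 × €7,525 = €15,050. €74,650 is at or below the €106,800 threshold, so the full €15,050 applies. First-Time Homebuyer Credit: €74,650 is at or below the €105,000 threshold, so the full €880 applies. total €15,050 + €880 = €15,930
Amara (€467,200): Childcare Subsidy: base = 2 × €7,525 = €15,050. 5% of the €360,400 excess over €106,800 is €18,020 ≥ base, so the credit is €0. First-Time Homebuyer Credit: income exceeds €105,000 by €362,200 → 363 increments × €36 = €13,068 ≥ base, so the credit is €0. total €0 + €0 = €0
Difference: |€15,930 − €0| = €15,930.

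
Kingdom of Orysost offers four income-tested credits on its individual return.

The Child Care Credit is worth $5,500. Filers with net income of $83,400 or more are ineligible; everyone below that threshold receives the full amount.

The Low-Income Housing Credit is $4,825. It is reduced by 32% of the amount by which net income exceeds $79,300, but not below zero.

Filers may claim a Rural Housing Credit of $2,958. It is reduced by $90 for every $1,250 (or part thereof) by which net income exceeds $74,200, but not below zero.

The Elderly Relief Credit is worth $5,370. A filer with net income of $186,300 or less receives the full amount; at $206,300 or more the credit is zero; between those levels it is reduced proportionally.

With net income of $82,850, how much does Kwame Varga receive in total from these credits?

Child Care Credit: $82,850 is below the $83,400 cutoff, so the full $5,500 applies.
Low-Income Housing Credit: 32% of the $3,550 excess over $79,300 is $1,136; credit = $4,825 − $1,136 = $3,689.
Rural Housing Credit: income exceeds $74,200 by $8,650, which is 7 full-or-partial $1,250 increments; reduction = 7 × $90 = $630, leaving $2,328.
Elderly Relief Credit: $82,850 is at or below the $186,300 threshold, so the full $5,370 applies.
Total: $5,500 + $3,689 + $2,328 + $5,370 = $16,887.

$16,887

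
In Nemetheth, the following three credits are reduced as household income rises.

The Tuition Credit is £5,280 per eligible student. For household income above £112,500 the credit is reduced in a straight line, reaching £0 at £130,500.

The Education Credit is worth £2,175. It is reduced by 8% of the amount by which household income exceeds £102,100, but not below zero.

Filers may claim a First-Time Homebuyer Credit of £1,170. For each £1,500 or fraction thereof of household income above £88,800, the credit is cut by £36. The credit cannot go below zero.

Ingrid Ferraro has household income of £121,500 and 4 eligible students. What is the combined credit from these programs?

£11,561

Tuition Credit: base = 4 × £5,280 = £21,120. £121,500 is £9,000 into a £18,000 phase-out range, leaving 9,000/18,000 of the credit: £21,120 × 9,000/18,000 = £10,560.
Education Credit: 8% of the £19,400 excess over £102,100 is £1,552; credit = £2,175 − £1,552 = £623.
First-Time Homebuyer Credit: income exceeds £88,800 by £32,700, which is 22 full-or-partial £1,500 increments; reduction = 22 × £36 = £792, leaving £378.
Total: £10,560 + £623 + £378 = £11,561.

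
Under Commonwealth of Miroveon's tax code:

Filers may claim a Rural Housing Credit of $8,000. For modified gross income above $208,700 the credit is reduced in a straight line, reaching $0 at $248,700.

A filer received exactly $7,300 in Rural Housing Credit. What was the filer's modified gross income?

$212,200

$7,300 is 7,300/8,000 of the full $8,000, so 700/8,000 of the $40,000 range has been used: income = $208,700 + $40,000 × 700/8,000 = $212,200.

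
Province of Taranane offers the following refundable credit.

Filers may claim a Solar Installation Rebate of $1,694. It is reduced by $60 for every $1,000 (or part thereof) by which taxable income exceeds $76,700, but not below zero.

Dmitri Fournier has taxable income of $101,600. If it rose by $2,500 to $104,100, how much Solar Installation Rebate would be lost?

$180

At $101,600 — income exceeds $76,700 by $24,900, which is 25 full-or-partial $1,000 increments; reduction = 25 × $60 = $1,500, leaving $194.
At $104,100 — income exceeds $76,700 by $27,400, which is 28 full-or-partial $1,000 increments; reduction = 28 × $60 = $1,680, leaving $14.
Lost: $194 − $14 = $180.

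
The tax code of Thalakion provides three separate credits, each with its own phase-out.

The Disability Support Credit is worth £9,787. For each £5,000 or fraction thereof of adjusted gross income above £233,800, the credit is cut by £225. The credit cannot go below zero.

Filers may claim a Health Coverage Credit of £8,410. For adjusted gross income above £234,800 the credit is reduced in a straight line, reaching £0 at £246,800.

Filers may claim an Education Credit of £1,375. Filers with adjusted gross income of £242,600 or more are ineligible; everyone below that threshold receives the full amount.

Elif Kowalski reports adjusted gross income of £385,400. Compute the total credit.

Disability Support Credit: income exceeds £233,800 by £151,600, which is 31 full-or-partial £5,000 increments; reduction = 31 × £225 = £6,975, leaving £2,812.
Health Coverage Credit: £385,400 is at or above £246,800, so the credit is £0.
Education Credit: £385,400 meets or exceeds the £242,600 cutoff, so the credit is £0.
Total: £2,812 + £0 + £0 = £2,812.

£2,812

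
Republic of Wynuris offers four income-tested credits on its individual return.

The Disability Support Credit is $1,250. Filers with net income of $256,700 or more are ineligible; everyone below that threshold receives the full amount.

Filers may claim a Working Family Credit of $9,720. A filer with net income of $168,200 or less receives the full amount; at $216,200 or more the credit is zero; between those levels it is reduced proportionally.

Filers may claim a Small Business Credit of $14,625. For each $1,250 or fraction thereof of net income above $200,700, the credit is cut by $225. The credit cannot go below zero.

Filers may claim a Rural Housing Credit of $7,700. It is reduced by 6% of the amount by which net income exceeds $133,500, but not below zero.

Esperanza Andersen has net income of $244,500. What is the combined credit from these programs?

$8,815

Disability Support Credit: $244,500 is below the $256,700 cutoff, so the full $1,250 applies.
Working Family Credit: $244,500 is at or above $216,200, so the credit is $0.
Small Business Credit: income exceeds $200,700 by $43,800, which is 36 full-or-partial $1,250 increments; reduction = 36 × $225 = $8,100, leaving $6,525.
Rural Housing Credit: 6% of the $111,000 excess over $133,500 is $6,660; credit = $7,700 − $6,660 = $1,040.
Total: $1,250 + $0 + $6,525 + $1,040 = $8,815.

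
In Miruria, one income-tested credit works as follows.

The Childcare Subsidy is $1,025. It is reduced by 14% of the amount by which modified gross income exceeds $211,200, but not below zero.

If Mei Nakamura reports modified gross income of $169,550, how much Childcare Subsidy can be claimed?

$1,025

Childcare Subsidy: $169,550 is at or below the $211,200 threshold, so the full $1,025 applies.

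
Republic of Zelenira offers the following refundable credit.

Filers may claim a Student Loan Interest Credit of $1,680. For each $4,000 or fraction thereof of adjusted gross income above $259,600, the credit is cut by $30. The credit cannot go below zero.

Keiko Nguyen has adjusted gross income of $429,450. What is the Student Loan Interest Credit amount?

Student Loan Interest Credit: income exceeds $259,600 by $169,850, which is 43 full-or-partial $4,000 increments; reduction = 43 × $30 = $1,290, leaving $390.

$390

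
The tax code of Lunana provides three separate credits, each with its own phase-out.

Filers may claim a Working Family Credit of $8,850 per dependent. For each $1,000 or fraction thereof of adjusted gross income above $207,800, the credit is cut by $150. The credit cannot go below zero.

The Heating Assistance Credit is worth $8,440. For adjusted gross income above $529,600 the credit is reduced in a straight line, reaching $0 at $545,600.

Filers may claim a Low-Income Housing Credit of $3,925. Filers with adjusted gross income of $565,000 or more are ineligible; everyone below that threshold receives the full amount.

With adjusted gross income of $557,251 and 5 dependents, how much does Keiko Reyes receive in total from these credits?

Working Family Credit: base = 5 × $8,850 = $44,250. income exceeds $207,800 by $349,451 → 350 increments × $150 = $52,500 ≥ base, so the credit is $0.
Heating Assistance Credit: $557,251 is at or above $545,600, so the credit is $0.
Low-Income Housing Credit: $557,251 is below the $565,000 cutoff, so the full $3,925 applies.
Total: $0 + $0 + $3,925 = $3,925.

$3,925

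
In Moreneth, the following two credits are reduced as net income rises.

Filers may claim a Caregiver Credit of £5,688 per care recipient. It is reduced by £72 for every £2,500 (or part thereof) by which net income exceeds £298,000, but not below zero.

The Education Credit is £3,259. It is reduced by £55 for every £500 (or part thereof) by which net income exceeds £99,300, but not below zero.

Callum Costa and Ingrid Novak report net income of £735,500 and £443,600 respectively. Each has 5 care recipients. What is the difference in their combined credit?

£8,352

Callum (£735,500): Caregiver Credit: base = 5 × £5,688 = £28,440. income exceeds £298,000 by £437,500, which is 175 full-or-partial £2,500 increments; reduction = 175 × £72 = £12,600, leaving £15,840. Education Credit: income exceeds £99,300 by £636,200 → 1273 increments × £55 = £70,015 ≥ base, so the credit is £0. total £15,840 + £0 = £15,840
Ingrid (£443,600): Caregiver Credit: base = 5 × £5,688 = £28,440. income exceeds £298,000 by £145,600, which is 59 full-or-partial £2,500 increments; reduction = 59 × £72 = £4,248, leaving £24,192. Education Credit: income exceeds £99,300 by £344,300 → 689 increments × £55 = £37,895 ≥ base, so the credit is £0. total £24,192 + £0 = £24,192
Difference: |£15,840 − £24,192| = £8,352.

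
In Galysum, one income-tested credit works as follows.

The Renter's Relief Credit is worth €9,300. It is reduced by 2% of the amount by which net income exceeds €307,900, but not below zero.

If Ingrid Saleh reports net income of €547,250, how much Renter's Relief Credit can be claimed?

€4,513

Renter's Relief Credit: 2% of the €239,350 excess over €307,900 is €4,787; credit = €9,300 − €4,787 = €4,513.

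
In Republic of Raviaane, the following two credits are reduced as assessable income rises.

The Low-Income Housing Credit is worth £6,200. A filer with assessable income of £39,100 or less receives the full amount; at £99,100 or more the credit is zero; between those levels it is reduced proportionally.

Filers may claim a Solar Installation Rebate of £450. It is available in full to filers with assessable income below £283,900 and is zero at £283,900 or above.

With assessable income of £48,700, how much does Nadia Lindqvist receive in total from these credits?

£5,658

Low-Income Housing Credit: £48,700 is £9,600 into a £60,000 phase-out range, leaving 50,400/60,000 of the credit: £6,200 × 50,400/60,000 = £5,208.
Solar Installation Rebate: £48,700 is below the £283,900 cutoff, so the full £450 applies.
Total: £5,208 + £450 = £5,658.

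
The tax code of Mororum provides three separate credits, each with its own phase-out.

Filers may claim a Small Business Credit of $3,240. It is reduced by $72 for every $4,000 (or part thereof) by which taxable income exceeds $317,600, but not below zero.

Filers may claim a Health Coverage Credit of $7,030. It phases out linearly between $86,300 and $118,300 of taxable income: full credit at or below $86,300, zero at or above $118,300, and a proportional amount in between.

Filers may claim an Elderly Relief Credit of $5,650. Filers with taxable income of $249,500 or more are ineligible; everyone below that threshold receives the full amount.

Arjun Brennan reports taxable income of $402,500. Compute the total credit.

Small Business Credit: income exceeds $317,600 by $84,900, which is 22 full-or-partial $4,000 increments; reduction = 22 × $72 = $1,584, leaving $1,656.
Health Coverage Credit: $402,500 is at or above $118,300, so the credit is $0.
Elderly Relief Credit: $402,500 meets or exceeds the $249,500 cutoff, so the credit is $0.
Total: $1,656 + $0 + $0 = $1,656.

$1,656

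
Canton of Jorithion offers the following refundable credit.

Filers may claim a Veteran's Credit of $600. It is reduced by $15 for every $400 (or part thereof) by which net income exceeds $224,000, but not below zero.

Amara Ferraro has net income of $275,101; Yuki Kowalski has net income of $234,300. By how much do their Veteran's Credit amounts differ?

$210

Amara ($275,101): Veteran's Credit: income exceeds $224,000 by $51,101 → 128 increments × $15 = $1,920 ≥ base, so the credit is $0.
Yuki ($234,300): Veteran's Credit: income exceeds $224,000 by $10,300, which is 26 full-or-partial $400 increments; reduction = 26 × $15 = $390, leaving $210.
Difference: |$0 − $210| = $210.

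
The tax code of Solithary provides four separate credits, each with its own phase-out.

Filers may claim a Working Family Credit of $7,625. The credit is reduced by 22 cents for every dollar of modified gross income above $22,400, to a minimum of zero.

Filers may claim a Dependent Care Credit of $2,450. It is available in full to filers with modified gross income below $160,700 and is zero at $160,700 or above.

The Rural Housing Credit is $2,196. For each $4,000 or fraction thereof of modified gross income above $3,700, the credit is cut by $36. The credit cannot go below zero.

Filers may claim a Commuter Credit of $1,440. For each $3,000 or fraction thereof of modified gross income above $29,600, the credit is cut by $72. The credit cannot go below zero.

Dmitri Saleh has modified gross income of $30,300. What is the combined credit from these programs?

Working Family Credit: 22% of the $7,900 excess over $22,400 is $1,738; credit = $7,625 − $1,738 = $5,887.
Dependent Care Credit: $30,300 is below the $160,700 cutoff, so the full $2,450 applies.
Rural Housing Credit: income exceeds $3,700 by $26,600, which is 7 full-or-partial $4,000 increments; reduction = 7 × $36 = $252, leaving $1,944.
Commuter Credit: income exceeds $29,600 by $700, which is 1 full-or-partial $3,000 increment; reduction = 1 × $72 = $72, leaving $1,368.
Total: $5,887 + $2,450 + $1,944 + $1,368 = $11,649.

$11,649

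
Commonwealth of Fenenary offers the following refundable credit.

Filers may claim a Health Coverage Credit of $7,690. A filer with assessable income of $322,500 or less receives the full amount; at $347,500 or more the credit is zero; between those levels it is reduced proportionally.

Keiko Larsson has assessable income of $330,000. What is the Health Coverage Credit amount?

$5,383

Health Coverage Credit: $330,000 is $7,500 into a $25,000 phase-out range, leaving 17,500/25,000 of the credit: $7,690 × 17,500/25,000 = $5,383.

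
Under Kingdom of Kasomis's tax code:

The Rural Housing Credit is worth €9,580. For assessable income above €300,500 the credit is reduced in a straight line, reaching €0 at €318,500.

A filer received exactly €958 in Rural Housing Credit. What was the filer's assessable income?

€316,700

€958 is 958/9,580 of the full €9,580, so 8,622/9,580 of the €18,000 range has been used: income = €300,500 + €18,000 × 8,622/9,580 = €316,700.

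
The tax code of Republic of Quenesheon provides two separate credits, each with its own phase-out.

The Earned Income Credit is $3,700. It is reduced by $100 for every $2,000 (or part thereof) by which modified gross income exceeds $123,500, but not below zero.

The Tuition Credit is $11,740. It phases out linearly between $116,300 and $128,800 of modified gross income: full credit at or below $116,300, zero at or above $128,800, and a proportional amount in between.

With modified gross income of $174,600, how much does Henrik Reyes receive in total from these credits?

Earned Income Credit: income exceeds $123,500 by $51,100, which is 26 full-or-partial $2,000 increments; reduction = 26 × $100 = $2,600, leaving $1,100.
Tuition Credit: $174,600 is at or above $128,800, so the credit is $0.
Total: $1,100 + $0 = $1,100.

$1,100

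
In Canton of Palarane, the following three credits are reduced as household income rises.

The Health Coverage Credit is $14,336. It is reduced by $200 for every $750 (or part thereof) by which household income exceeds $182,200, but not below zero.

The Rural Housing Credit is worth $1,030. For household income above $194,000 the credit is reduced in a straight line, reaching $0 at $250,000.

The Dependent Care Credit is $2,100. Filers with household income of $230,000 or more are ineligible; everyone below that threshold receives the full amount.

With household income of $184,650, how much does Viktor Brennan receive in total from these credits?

$16,666

Health Coverage Credit: income exceeds $182,200 by $2,450, which is 4 full-or-partial $750 increments; reduction = 4 × $200 = $800, leaving $13,536.
Rural Housing Credit: $184,650 is at or below the $194,000 threshold, so the full $1,030 applies.
Dependent Care Credit: $184,650 is below the $230,000 cutoff, so the full $2,100 applies.
Total: $13,536 + $1,030 + $2,100 = $16,666.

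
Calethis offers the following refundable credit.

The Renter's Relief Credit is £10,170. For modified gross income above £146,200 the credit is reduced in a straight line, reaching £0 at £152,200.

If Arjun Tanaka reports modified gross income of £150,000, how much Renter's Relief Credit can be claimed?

£3,729

Renter's Relief Credit: £150,000 is £3,800 into a £6,000 phase-out range, leaving 2,200/6,000 of the credit: £10,170 × 2,200/6,000 = £3,729.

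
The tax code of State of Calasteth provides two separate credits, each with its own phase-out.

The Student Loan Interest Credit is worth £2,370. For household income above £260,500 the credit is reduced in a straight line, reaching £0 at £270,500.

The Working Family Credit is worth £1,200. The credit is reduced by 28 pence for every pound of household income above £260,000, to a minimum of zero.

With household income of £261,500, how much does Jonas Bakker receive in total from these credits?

Student Loan Interest Credit: £261,500 is £1,000 into a £10,000 phase-out range, leaving 9,000/10,000 of the credit: £2,370 × 9,000/10,000 = £2,133.
Working Family Credit: 28% of the £1,500 excess over £260,000 is £420; credit = £1,200 − £420 = £780.
Total: £2,133 + £780 = £2,913.

£2,913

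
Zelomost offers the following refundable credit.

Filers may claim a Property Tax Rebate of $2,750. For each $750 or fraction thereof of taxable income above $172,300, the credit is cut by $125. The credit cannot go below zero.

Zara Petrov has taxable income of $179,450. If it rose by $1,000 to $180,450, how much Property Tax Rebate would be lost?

At $179,450 — income exceeds $172,300 by $7,150, which is 10 full-or-partial $750 increments; reduction = 10 × $125 = $1,250, leaving $1,500.
At $180,450 — income exceeds $172,300 by $8,150, which is 11 full-or-partial $750 increments; reduction = 11 × $125 = $1,375, leaving $1,375.
Lost: $1,500 − $1,375 = $125.

$125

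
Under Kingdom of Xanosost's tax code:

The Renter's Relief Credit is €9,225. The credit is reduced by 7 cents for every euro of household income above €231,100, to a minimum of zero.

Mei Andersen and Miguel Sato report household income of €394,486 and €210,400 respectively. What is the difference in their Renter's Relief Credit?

Mei (€394,486): Renter's Relief Credit: 7% of the €163,386 excess over €231,100 is €11,437.02 ≥ base, so the credit is €0.
Miguel (€210,400): Renter's Relief Credit: €210,400 is at or below the €231,100 threshold, so the full €9,225 applies.
Difference: |€0 − €9,225| = €9,225.

€9,225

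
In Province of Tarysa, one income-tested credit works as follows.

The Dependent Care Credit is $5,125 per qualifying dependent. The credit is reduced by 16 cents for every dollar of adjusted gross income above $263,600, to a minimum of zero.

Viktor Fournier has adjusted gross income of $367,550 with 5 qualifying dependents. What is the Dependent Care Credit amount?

Dependent Care Credit: base = 5 × $5,125 = $25,625. 16% of the $103,950 excess over $263,600 is $16,632; credit = $25,625 − $16,632 = $8,993.

$8,993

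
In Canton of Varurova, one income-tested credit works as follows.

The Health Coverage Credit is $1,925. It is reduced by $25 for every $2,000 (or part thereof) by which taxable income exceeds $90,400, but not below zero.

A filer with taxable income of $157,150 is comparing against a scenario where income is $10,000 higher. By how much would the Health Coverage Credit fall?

At $157,150 — income exceeds $90,400 by $66,750, which is 34 full-or-partial $2,000 increments; reduction = 34 × $25 = $850, leaving $1,075.
At $167,150 — income exceeds $90,400 by $76,750, which is 39 full-or-partial $2,000 increments; reduction = 39 × $25 = $975, leaving $950.
Lost: $1,075 − $950 = $125.

$125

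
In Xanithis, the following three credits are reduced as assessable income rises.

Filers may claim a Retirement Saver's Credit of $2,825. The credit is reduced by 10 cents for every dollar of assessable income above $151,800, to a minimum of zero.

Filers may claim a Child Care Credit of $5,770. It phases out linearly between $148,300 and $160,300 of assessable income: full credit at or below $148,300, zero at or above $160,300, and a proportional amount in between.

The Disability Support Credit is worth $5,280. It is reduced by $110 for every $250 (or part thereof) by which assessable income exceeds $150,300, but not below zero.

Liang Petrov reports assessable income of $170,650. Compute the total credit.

$940

Retirement Saver's Credit: 10% of the $18,850 excess over $151,800 is $1,885; credit = $2,825 − $1,885 = $940.
Child Care Credit: $170,650 is at or above $160,300, so the credit is $0.
Disability Support Credit: income exceeds $150,300 by $20,350 → 82 increments × $110 = $9,020 ≥ base, so the credit is $0.
Total: $940 + $0 + $0 = $940.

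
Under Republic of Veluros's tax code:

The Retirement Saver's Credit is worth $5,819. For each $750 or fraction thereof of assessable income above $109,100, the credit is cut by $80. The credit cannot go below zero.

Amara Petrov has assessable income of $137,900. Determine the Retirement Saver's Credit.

$2,699

Retirement Saver's Credit: income exceeds $109,100 by $28,800, which is 39 full-or-partial $750 increments; reduction = 39 × $80 = $3,120, leaving $2,699.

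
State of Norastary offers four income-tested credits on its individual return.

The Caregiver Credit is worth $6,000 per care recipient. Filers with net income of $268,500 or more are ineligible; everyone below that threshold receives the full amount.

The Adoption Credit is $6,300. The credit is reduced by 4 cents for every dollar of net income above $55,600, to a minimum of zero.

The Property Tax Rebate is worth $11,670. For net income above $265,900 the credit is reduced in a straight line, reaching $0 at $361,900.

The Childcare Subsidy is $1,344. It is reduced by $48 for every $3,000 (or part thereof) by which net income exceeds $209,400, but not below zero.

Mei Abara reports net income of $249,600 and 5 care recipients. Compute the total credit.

Caregiver Credit: base = 5 × $6,000 = $30,000. $249,600 is below the $268,500 cutoff, so the full $30,000 applies.
Adoption Credit: 4% of the $194,000 excess over $55,600 is $7,760 ≥ base, so the credit is $0.
Property Tax Rebate: $249,600 is at or below the $265,900 threshold, so the full $11,670 applies.
Childcare Subsidy: income exceeds $209,400 by $40,200, which is 14 full-or-partial $3,000 increments; reduction = 14 × $48 = $672, leaving $672.
Total: $30,000 + $0 + $11,670 + $672 = $42,342.

$42,342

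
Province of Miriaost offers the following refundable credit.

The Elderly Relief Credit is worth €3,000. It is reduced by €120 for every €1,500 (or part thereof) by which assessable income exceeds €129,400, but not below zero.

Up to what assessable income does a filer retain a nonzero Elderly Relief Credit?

After 24 increments the reduction is 24 × €120 = €2,880, leaving €120; one more increment wipes it out. Increment 24 ends at excess 24 × €1,500 = €36,000, so the highest qualifying income is €129,400 + €36,000 = €165,400.

€165,400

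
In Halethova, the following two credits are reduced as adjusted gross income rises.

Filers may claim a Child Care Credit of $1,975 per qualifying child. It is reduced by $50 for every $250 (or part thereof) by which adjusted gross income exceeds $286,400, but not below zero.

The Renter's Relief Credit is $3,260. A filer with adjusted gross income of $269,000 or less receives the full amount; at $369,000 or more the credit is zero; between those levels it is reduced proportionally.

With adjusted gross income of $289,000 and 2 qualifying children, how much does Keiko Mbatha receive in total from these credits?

$6,008

Child Care Credit: base = 2 × $1,975 = $3,950. income exceeds $286,400 by $2,600, which is 11 full-or-partial $250 increments; reduction = 11 × $50 = $550, leaving $3,400.
Renter's Relief Credit: $289,000 is $20,000 into a $100,000 phase-out range, leaving 80,000/100,000 of the credit: $3,260 × 80,000/100,000 = $2,608.
Total: $3,400 + $2,608 = $6,008.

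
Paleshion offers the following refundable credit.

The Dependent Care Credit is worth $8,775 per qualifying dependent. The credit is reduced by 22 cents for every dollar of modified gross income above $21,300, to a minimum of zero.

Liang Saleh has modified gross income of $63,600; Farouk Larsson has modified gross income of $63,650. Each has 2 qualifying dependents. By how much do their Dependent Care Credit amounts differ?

$11

Liang ($63,600): Dependent Care Credit: base = 2 × $8,775 = $17,550. 22% of the $42,300 excess over $21,300 is $9,306; credit = $17,550 − $9,306 = $8,244.
Farouk ($63,650): Dependent Care Credit: base = 2 × $8,775 = $17,550. 22% of the $42,350 excess over $21,300 is $9,317; credit = $17,550 − $9,317 = $8,233.
Difference: |$8,244 − $8,233| = $11.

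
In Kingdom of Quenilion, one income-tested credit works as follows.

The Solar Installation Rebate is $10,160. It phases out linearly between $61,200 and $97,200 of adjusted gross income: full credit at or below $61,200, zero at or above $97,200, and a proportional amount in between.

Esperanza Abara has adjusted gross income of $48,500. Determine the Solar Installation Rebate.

$10,160

Solar Installation Rebate: $48,500 is at or below the $61,200 threshold, so the full $10,160 applies.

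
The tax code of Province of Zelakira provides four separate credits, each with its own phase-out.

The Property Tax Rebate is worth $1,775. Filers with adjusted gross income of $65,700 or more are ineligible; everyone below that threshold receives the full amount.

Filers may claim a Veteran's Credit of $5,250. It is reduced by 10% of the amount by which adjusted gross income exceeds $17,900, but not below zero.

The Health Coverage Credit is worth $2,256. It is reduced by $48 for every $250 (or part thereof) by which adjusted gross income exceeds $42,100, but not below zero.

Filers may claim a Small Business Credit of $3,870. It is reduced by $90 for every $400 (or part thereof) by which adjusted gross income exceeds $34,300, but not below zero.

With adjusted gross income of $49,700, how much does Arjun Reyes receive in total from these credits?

Property Tax Rebate: $49,700 is below the $65,700 cutoff, so the full $1,775 applies.
Veteran's Credit: 10% of the $31,800 excess over $17,900 is $3,180; credit = $5,250 − $3,180 = $2,070.
Health Coverage Credit: income exceeds $42,100 by $7,600, which is 31 full-or-partial $250 increments; reduction = 31 × $48 = $1,488, leaving $768.
Small Business Credit: income exceeds $34,300 by $15,400, which is 39 full-or-partial $400 increments; reduction = 39 × $90 = $3,510, leaving $360.
Total: $1,775 + $2,070 + $768 + $360 = $4,973.

$4,973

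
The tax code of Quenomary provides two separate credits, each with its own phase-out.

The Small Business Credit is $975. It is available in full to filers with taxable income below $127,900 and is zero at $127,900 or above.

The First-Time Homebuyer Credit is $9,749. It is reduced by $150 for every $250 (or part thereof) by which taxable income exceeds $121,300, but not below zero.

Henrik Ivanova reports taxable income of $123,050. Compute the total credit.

Small Business Credit: $123,050 is below the $127,900 cutoff, so the full $975 applies.
First-Time Homebuyer Credit: income exceeds $121,300 by $1,750, which is 7 full-or-partial $250 increments; reduction = 7 × $150 = $1,050, leaving $8,699.
Total: $975 + $8,699 = $9,674.

$9,674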